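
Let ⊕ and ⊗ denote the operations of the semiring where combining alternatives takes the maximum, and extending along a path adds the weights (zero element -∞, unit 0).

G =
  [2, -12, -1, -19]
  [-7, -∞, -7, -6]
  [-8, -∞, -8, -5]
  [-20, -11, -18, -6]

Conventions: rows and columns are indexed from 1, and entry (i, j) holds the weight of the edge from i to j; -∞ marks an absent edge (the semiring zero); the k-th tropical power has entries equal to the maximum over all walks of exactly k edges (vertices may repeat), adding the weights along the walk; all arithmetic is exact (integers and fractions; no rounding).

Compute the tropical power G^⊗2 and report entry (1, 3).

G^⊗2:
  [4, -10, 1, -6]
  [-5, -17, -8, -12]
  [-6, -16, -9, -11]
  [-18, -17, -18, -12]
Key observation: the optimum is the walk 1->1->3, with weight 2 + (-1) = 1.
Optimal value attained by: walk 1->1->3.
Answer: (G^⊗2)[1][3] = 1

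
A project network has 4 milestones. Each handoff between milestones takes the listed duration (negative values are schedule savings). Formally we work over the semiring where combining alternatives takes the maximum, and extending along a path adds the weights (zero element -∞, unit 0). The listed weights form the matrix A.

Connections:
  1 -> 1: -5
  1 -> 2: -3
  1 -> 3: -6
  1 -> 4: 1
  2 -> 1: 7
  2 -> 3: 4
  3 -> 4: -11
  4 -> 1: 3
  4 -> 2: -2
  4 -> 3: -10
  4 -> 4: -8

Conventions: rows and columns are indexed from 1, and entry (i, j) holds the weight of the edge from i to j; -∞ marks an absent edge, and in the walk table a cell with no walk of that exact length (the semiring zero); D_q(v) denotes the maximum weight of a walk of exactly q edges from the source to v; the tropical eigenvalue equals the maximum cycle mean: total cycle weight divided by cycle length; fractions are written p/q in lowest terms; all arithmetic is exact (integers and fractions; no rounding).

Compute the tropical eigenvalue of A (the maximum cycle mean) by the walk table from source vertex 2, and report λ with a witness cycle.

q=0: [-∞, 0, -∞, -∞]
q=1: [7, -∞, 4, -∞]
q=2: [2, 4, 1, 8]
q=3: [11, 6, 8, 3]
q=4: [13, 8, 10, 12]
Optimal cycle mean attained by: cycle 1->2->1, total (-3) + 7, length 2.
Answer: λ = 2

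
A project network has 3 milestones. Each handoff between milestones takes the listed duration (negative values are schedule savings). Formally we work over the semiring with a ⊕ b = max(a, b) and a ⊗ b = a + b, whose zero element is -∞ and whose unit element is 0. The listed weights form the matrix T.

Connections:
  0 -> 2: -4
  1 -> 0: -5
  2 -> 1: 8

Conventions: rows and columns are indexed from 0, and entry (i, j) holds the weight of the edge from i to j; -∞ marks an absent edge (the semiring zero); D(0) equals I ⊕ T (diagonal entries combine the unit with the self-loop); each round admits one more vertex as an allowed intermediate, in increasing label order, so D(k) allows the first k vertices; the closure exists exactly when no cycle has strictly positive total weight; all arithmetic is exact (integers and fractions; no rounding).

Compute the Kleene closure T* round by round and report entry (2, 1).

D(0):
  [0, -∞, -4]
  [-5, 0, -∞]
  [-∞, 8, 0]
D(1):
  [0, -∞, -4]
  [-5, 0, -9]
  [-∞, 8, 0]
D(2):
  [0, -∞, -4]
  [-5, 0, -9]
  [3, 8, 0]
D(3):
  [0, 4, -4]
  [-5, 0, -9]
  [3, 8, 0]
Answer: T*[2][1] = 8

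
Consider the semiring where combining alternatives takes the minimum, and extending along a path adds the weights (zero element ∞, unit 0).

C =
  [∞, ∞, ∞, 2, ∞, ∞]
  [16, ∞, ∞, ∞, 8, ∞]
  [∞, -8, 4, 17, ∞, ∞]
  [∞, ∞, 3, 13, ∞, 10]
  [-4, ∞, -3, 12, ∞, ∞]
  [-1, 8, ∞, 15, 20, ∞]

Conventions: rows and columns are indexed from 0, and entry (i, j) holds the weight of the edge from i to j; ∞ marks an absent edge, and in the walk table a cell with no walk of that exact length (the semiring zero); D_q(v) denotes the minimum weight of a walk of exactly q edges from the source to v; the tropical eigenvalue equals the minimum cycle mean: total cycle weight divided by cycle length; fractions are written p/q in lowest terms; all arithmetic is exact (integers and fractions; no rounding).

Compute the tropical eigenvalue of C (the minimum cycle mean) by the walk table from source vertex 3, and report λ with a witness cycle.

q=0: [∞, ∞, ∞, 0, ∞, ∞]
q=1: [∞, ∞, 3, 13, ∞, 10]
q=2: [9, -5, 7, 20, 30, 23]
q=3: [11, -1, 11, 11, 3, 30]
q=4: [-1, 3, 0, 13, 7, 21]
q=5: [3, -8, 4, 1, 11, 23]
q=6: [7, -4, 4, 5, 0, 11]
Optimal cycle mean attained by: cycle 1->4->2->1, total 8 + (-3) + (-8), length 3.
Answer: λ = -1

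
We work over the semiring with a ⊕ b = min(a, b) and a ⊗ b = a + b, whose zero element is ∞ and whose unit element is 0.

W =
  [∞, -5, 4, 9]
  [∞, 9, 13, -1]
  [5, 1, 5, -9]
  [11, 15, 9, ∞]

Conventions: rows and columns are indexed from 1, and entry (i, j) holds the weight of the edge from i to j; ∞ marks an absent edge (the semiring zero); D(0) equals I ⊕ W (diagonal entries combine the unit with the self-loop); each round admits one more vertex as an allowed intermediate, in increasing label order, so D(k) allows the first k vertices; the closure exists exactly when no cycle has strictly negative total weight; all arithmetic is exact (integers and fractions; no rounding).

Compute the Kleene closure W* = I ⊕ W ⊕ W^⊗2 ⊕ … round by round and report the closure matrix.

D(0):
  [0, -5, 4, 9]
  [∞, 0, 13, -1]
  [5, 1, 0, -9]
  [11, 15, 9, 0]
D(1):
  [0, -5, 4, 9]
  [∞, 0, 13, -1]
  [5, 0, 0, -9]
  [11, 6, 9, 0]
D(2):
  [0, -5, 4, -6]
  [∞, 0, 13, -1]
  [5, 0, 0, -9]
  [11, 6, 9, 0]
D(3):
  [0, -5, 4, -6]
  [18, 0, 13, -1]
  [5, 0, 0, -9]
  [11, 6, 9, 0]
D(4):
  [0, -5, 3, -6]
  [10, 0, 8, -1]
  [2, -3, 0, -9]
  [11, 6, 9, 0]
Answer: W* = [[0, -5, 3, -6], [10, 0, 8, -1], [2, -3, 0, -9], [11, 6, 9, 0]]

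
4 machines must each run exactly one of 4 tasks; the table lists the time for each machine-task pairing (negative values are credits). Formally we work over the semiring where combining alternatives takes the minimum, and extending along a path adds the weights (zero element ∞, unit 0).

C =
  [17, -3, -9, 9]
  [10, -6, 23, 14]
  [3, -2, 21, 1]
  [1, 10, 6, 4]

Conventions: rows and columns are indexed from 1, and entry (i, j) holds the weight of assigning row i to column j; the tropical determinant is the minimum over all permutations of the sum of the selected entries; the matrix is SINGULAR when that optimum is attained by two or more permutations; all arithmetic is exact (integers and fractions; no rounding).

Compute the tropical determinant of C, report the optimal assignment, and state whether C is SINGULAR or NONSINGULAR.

σ = (1, 2, 3, 4): 17 + (-6) + 21 + 4 = 36
σ = (1, 2, 4, 3): 17 + (-6) + 1 + 6 = 18
σ = (1, 3, 2, 4): 17 + 23 + (-2) + 4 = 42
σ = (1, 3, 4, 2): 17 + 23 + 1 + 10 = 51
σ = (1, 4, 2, 3): 17 + 14 + (-2) + 6 = 35
σ = (1, 4, 3, 2): 17 + 14 + 21 + 10 = 62
σ = (2, 1, 3, 4): (-3) + 10 + 21 + 4 = 32
σ = (2, 1, 4, 3): (-3) + 10 + 1 + 6 = 14
σ = (2, 3, 1, 4): (-3) + 23 + 3 + 4 = 27
σ = (2, 3, 4, 1): (-3) + 23 + 1 + 1 = 22
σ = (2, 4, 1, 3): (-3) + 14 + 3 + 6 = 20
σ = (2, 4, 3, 1): (-3) + 14 + 21 + 1 = 33
σ = (3, 1, 2, 4): (-9) + 10 + (-2) + 4 = 3
σ = (3, 1, 4, 2): (-9) + 10 + 1 + 10 = 12
σ = (3, 2, 1, 4): (-9) + (-6) + 3 + 4 = -8
σ = (3, 2, 4, 1): (-9) + (-6) + 1 + 1 = -13
σ = (3, 4, 1, 2): (-9) + 14 + 3 + 10 = 18
σ = (3, 4, 2, 1): (-9) + 14 + (-2) + 1 = 4
σ = (4, 1, 2, 3): 9 + 10 + (-2) + 6 = 23
σ = (4, 1, 3, 2): 9 + 10 + 21 + 10 = 50
σ = (4, 2, 1, 3): 9 + (-6) + 3 + 6 = 12
σ = (4, 2, 3, 1): 9 + (-6) + 21 + 1 = 25
σ = (4, 3, 1, 2): 9 + 23 + 3 + 10 = 45
σ = (4, 3, 2, 1): 9 + 23 + (-2) + 1 = 31
Optimal value attained by: σ = (3, 2, 4, 1).
Answer: det⊕(C) = -13; verdict: NONSINGULAR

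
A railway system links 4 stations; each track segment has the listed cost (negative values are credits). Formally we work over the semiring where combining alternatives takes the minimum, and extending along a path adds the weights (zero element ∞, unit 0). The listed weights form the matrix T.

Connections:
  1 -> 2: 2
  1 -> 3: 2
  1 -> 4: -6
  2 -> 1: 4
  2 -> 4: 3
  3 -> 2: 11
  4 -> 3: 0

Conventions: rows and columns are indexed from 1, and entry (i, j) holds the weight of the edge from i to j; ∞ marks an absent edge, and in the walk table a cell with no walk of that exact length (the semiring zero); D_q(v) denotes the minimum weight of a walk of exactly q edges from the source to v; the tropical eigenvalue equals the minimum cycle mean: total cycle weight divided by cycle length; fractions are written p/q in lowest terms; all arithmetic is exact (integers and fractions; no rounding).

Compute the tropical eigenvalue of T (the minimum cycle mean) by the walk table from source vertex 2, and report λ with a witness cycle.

q=0: [∞, 0, ∞, ∞]
q=1: [4, ∞, ∞, 3]
q=2: [∞, 6, 3, -2]
q=3: [10, 14, -2, 9]
q=4: [18, 9, 9, 4]
Optimal cycle mean attained by: cycle 1->4->3->2->1, total (-6) + 0 + 11 + 4, length 4.
Answer: λ = 9/4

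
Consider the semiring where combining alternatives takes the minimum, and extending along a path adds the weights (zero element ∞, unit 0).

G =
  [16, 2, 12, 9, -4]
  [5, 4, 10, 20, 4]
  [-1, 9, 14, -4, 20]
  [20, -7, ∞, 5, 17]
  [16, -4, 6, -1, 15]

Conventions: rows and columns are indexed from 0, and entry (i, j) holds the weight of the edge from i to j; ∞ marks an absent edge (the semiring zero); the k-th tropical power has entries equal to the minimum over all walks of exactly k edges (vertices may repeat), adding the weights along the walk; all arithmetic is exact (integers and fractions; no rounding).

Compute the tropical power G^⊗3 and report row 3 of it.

G^⊗2:
  [7, -8, 2, -5, 6]
  [9, 0, 10, 3, 1]
  [13, -11, 11, 1, -5]
  [-2, -3, 3, 10, -3]
  [1, -8, 6, 2, 0]
G^⊗3:
  [-3, -12, 2, -2, -4]
  [5, -4, 7, 0, 4]
  [-6, -9, -1, -6, -7]
  [2, -7, 3, -4, -6]
  [-3, -5, 2, -1, -4]
Answer: row 3 of G^⊗3 = [2, -7, 3, -4, -6]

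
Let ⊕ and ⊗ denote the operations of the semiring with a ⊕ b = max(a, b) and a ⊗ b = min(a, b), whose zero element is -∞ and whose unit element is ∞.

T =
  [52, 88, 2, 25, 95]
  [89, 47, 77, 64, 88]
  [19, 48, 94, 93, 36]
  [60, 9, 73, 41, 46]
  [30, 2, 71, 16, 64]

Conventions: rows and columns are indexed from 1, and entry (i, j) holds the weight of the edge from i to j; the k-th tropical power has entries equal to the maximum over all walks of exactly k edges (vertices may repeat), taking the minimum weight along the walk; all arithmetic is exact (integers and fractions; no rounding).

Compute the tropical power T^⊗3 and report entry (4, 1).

T^⊗2:
  [88, 52, 77, 64, 88]
  [60, 88, 77, 77, 89]
  [60, 48, 94, 93, 48]
  [52, 60, 73, 73, 60]
  [30, 48, 71, 71, 64]
T^⊗3:
  [60, 88, 77, 77, 88]
  [88, 60, 77, 77, 88]
  [60, 60, 94, 93, 60]
  [60, 52, 73, 73, 60]
  [60, 48, 71, 71, 64]
Key observation: the optimum is the walk 4->1->2->1, with weight 60 min 88 min 89 = 60.
Optimal value attained by: walk 4->1->2->1.
Answer: (T^⊗3)[4][1] = 60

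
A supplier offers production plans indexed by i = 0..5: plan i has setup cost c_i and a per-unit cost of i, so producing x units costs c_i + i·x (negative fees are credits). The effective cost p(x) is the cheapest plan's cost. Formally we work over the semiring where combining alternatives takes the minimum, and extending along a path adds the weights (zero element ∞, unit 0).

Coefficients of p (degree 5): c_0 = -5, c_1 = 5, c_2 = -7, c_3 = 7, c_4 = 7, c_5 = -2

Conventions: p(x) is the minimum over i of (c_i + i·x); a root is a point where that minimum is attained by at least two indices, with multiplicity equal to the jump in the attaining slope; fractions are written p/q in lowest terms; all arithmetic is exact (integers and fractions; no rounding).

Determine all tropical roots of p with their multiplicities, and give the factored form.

hull edge (i=0, c=-5) to (i=2, c=-7): slope -1, span 2
hull edge (i=2, c=-7) to (i=5, c=-2): slope 5/3, span 3
Factored form: p(x) = -2 ⊗ (x ⊕ (-5/3)) ⊗ (x ⊕ (-5/3)) ⊗ (x ⊕ (-5/3)) ⊗ (x ⊕ 1) ⊗ (x ⊕ 1)
Answer: roots = -5/3 (mult 3), 1 (mult 2)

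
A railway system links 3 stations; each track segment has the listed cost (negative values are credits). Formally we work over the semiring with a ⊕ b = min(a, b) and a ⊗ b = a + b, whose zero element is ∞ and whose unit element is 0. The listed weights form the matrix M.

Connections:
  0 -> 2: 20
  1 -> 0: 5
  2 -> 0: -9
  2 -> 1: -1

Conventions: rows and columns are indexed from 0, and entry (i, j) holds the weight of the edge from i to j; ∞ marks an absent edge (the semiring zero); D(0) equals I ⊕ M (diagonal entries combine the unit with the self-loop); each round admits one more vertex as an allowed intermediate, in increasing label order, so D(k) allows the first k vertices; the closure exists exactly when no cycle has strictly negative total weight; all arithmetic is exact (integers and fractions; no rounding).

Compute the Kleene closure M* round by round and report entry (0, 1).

D(0):
  [0, ∞, 20]
  [5, 0, ∞]
  [-9, -1, 0]
D(1):
  [0, ∞, 20]
  [5, 0, 25]
  [-9, -1, 0]
D(2):
  [0, ∞, 20]
  [5, 0, 25]
  [-9, -1, 0]
D(3):
  [0, 19, 20]
  [5, 0, 25]
  [-9, -1, 0]
Answer: M*[0][1] = 19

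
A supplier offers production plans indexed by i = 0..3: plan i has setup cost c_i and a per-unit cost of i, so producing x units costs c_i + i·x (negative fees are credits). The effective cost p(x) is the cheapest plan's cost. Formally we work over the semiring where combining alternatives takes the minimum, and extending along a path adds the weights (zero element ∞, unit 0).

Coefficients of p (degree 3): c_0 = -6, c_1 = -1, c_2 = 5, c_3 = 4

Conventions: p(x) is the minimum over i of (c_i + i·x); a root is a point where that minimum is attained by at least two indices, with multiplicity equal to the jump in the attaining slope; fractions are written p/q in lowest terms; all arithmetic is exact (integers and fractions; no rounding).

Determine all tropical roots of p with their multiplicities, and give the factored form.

hull edge (i=0, c=-6) to (i=3, c=4): slope 10/3, span 3
Factored form: p(x) = 4 ⊗ (x ⊕ (-10/3)) ⊗ (x ⊕ (-10/3)) ⊗ (x ⊕ (-10/3))
Answer: roots = -10/3 (mult 3)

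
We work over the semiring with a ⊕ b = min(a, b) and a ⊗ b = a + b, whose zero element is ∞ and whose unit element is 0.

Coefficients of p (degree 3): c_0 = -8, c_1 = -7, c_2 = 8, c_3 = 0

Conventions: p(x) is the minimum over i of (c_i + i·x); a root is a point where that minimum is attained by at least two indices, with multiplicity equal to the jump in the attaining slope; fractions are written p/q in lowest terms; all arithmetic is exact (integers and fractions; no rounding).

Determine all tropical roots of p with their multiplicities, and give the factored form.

hull edge (i=0, c=-8) to (i=1, c=-7): slope 1, span 1
hull edge (i=1, c=-7) to (i=3, c=0): slope 7/2, span 2
Factored form: p(x) = 0 ⊗ (x ⊕ (-7/2)) ⊗ (x ⊕ (-7/2)) ⊗ (x ⊕ (-1))
Answer: roots = -7/2 (mult 2), -1 (mult 1)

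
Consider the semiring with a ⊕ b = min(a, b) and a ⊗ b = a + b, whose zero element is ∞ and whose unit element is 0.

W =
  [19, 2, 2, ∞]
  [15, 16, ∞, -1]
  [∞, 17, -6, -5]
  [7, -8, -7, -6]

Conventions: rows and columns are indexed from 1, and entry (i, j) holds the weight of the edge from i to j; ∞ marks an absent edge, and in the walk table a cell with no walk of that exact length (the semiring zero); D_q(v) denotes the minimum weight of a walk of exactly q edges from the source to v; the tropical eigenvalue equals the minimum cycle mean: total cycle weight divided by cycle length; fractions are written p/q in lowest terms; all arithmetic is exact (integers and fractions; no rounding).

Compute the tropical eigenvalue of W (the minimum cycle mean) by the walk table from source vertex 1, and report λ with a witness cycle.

q=0: [0, ∞, ∞, ∞]
q=1: [19, 2, 2, ∞]
q=2: [17, 18, -4, -3]
q=3: [4, -11, -10, -9]
q=4: [-2, -17, -16, -15]
Optimal cycle mean attained by: cycle 3->3, total (-6), length 1.
Answer: λ = -6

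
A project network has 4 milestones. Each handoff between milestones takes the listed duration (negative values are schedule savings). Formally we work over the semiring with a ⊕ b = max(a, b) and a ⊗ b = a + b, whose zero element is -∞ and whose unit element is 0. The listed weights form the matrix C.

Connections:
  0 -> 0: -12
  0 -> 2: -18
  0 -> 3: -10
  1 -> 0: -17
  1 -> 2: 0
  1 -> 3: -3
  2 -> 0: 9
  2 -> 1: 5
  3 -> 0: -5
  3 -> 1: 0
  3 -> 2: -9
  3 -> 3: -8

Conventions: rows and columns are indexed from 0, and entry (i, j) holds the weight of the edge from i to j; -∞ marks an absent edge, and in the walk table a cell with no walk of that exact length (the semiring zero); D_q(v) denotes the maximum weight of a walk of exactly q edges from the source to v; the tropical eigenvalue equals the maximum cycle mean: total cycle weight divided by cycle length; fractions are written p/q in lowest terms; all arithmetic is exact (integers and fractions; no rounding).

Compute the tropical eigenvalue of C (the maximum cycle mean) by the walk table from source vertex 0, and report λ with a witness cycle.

q=0: [0, -∞, -∞, -∞]
q=1: [-12, -∞, -18, -10]
q=2: [-9, -10, -19, -18]
q=3: [-10, -14, -10, -13]
q=4: [-1, -5, -14, -17]
Optimal cycle mean attained by: cycle 1->2->1, total 0 + 5, length 2.
Answer: λ = 5/2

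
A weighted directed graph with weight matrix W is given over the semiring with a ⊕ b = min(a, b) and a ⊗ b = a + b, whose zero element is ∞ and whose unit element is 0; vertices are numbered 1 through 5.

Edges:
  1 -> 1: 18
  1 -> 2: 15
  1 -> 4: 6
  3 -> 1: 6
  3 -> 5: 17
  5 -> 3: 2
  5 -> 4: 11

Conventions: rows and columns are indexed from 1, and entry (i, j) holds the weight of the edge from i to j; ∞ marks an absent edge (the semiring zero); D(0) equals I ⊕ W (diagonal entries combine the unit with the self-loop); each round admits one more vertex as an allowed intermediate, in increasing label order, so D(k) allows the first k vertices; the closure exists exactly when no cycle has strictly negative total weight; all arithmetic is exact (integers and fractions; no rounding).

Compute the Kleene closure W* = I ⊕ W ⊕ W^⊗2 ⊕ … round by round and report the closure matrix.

D(0):
  [0, 15, ∞, 6, ∞]
  [∞, 0, ∞, ∞, ∞]
  [6, ∞, 0, ∞, 17]
  [∞, ∞, ∞, 0, ∞]
  [∞, ∞, 2, 11, 0]
D(1):
  [0, 15, ∞, 6, ∞]
  [∞, 0, ∞, ∞, ∞]
  [6, 21, 0, 12, 17]
  [∞, ∞, ∞, 0, ∞]
  [∞, ∞, 2, 11, 0]
D(2):
  [0, 15, ∞, 6, ∞]
  [∞, 0, ∞, ∞, ∞]
  [6, 21, 0, 12, 17]
  [∞, ∞, ∞, 0, ∞]
  [∞, ∞, 2, 11, 0]
D(3):
  [0, 15, ∞, 6, ∞]
  [∞, 0, ∞, ∞, ∞]
  [6, 21, 0, 12, 17]
  [∞, ∞, ∞, 0, ∞]
  [8, 23, 2, 11, 0]
D(4):
  [0, 15, ∞, 6, ∞]
  [∞, 0, ∞, ∞, ∞]
  [6, 21, 0, 12, 17]
  [∞, ∞, ∞, 0, ∞]
  [8, 23, 2, 11, 0]
D(5):
  [0, 15, ∞, 6, ∞]
  [∞, 0, ∞, ∞, ∞]
  [6, 21, 0, 12, 17]
  [∞, ∞, ∞, 0, ∞]
  [8, 23, 2, 11, 0]
Answer: W* = [[0, 15, ∞, 6, ∞], [∞, 0, ∞, ∞, ∞], [6, 21, 0, 12, 17], [∞, ∞, ∞, 0, ∞], [8, 23, 2, 11, 0]]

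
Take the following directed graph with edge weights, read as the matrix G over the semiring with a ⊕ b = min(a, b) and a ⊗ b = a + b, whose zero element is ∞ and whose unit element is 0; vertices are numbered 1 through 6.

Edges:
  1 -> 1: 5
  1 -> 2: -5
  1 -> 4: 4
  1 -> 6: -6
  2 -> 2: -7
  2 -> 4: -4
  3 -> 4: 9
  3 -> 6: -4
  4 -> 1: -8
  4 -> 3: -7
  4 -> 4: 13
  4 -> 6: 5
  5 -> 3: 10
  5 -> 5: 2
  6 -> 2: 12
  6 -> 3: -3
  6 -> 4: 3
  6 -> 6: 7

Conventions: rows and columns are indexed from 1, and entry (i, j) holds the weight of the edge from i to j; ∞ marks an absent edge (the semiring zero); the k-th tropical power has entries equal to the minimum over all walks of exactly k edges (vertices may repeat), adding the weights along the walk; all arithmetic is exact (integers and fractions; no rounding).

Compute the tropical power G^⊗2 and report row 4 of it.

G^⊗2:
  [-4, -12, -9, -9, ∞, -1]
  [-12, -14, -11, -11, ∞, 1]
  [1, 8, -7, -1, ∞, 3]
  [-3, -13, 2, -4, ∞, -14]
  [∞, ∞, 12, 19, 4, 6]
  [-5, 5, -4, 6, ∞, -7]
Answer: row 4 of G^⊗2 = [-3, -13, 2, -4, ∞, -14]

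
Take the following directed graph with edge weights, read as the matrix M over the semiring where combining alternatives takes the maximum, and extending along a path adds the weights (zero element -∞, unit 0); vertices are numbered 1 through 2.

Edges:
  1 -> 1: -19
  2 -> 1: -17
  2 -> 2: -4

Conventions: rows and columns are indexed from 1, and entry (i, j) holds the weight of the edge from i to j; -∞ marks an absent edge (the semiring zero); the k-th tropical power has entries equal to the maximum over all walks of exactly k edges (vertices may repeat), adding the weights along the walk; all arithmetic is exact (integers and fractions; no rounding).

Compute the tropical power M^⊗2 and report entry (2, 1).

M^⊗2:
  [-38, -∞]
  [-21, -8]
Key observation: the optimum is the walk 2->2->1, with weight (-4) + (-17) = -21.
Optimal value attained by: walk 2->2->1.
Answer: (M^⊗2)[2][1] = -21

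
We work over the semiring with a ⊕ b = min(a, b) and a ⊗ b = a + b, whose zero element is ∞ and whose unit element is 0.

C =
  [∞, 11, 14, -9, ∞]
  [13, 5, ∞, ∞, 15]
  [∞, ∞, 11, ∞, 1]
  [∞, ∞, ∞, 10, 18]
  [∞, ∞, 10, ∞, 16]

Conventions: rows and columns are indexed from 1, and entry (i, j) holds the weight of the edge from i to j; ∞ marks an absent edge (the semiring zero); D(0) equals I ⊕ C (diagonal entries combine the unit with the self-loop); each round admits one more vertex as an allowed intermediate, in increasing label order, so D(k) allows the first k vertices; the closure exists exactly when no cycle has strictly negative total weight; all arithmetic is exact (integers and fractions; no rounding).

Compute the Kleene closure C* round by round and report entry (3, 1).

D(0):
  [0, 11, 14, -9, ∞]
  [13, 0, ∞, ∞, 15]
  [∞, ∞, 0, ∞, 1]
  [∞, ∞, ∞, 0, 18]
  [∞, ∞, 10, ∞, 0]
D(1):
  [0, 11, 14, -9, ∞]
  [13, 0, 27, 4, 15]
  [∞, ∞, 0, ∞, 1]
  [∞, ∞, ∞, 0, 18]
  [∞, ∞, 10, ∞, 0]
D(2):
  [0, 11, 14, -9, 26]
  [13, 0, 27, 4, 15]
  [∞, ∞, 0, ∞, 1]
  [∞, ∞, ∞, 0, 18]
  [∞, ∞, 10, ∞, 0]
D(3):
  [0, 11, 14, -9, 15]
  [13, 0, 27, 4, 15]
  [∞, ∞, 0, ∞, 1]
  [∞, ∞, ∞, 0, 18]
  [∞, ∞, 10, ∞, 0]
D(4):
  [0, 11, 14, -9, 9]
  [13, 0, 27, 4, 15]
  [∞, ∞, 0, ∞, 1]
  [∞, ∞, ∞, 0, 18]
  [∞, ∞, 10, ∞, 0]
D(5):
  [0, 11, 14, -9, 9]
  [13, 0, 25, 4, 15]
  [∞, ∞, 0, ∞, 1]
  [∞, ∞, 28, 0, 18]
  [∞, ∞, 10, ∞, 0]
Answer: C*[3][1] = ∞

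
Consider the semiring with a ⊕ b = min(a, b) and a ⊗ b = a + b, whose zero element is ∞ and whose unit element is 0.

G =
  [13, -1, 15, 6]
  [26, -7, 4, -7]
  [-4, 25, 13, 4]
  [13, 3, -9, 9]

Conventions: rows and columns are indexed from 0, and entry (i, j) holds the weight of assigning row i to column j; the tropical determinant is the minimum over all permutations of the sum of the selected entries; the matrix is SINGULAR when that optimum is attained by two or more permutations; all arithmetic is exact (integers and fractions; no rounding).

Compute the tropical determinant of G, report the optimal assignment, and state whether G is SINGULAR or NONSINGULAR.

σ = (0, 1, 2, 3): 13 + (-7) + 13 + 9 = 28
σ = (0, 1, 3, 2): 13 + (-7) + 4 + (-9) = 1
σ = (0, 2, 1, 3): 13 + 4 + 25 + 9 = 51
σ = (0, 2, 3, 1): 13 + 4 + 4 + 3 = 24
σ = (0, 3, 1, 2): 13 + (-7) + 25 + (-9) = 22
σ = (0, 3, 2, 1): 13 + (-7) + 13 + 3 = 22
σ = (1, 0, 2, 3): (-1) + 26 + 13 + 9 = 47
σ = (1, 0, 3, 2): (-1) + 26 + 4 + (-9) = 20
σ = (1, 2, 0, 3): (-1) + 4 + (-4) + 9 = 8
σ = (1, 2, 3, 0): (-1) + 4 + 4 + 13 = 20
σ = (1, 3, 0, 2): (-1) + (-7) + (-4) + (-9) = -21
σ = (1, 3, 2, 0): (-1) + (-7) + 13 + 13 = 18
σ = (2, 0, 1, 3): 15 + 26 + 25 + 9 = 75
σ = (2, 0, 3, 1): 15 + 26 + 4 + 3 = 48
σ = (2, 1, 0, 3): 15 + (-7) + (-4) + 9 = 13
σ = (2, 1, 3, 0): 15 + (-7) + 4 + 13 = 25
σ = (2, 3, 0, 1): 15 + (-7) + (-4) + 3 = 7
σ = (2, 3, 1, 0): 15 + (-7) + 25 + 13 = 46
σ = (3, 0, 1, 2): 6 + 26 + 25 + (-9) = 48
σ = (3, 0, 2, 1): 6 + 26 + 13 + 3 = 48
σ = (3, 1, 0, 2): 6 + (-7) + (-4) + (-9) = -14
σ = (3, 1, 2, 0): 6 + (-7) + 13 + 13 = 25
σ = (3, 2, 0, 1): 6 + 4 + (-4) + 3 = 9
σ = (3, 2, 1, 0): 6 + 4 + 25 + 13 = 48
Optimal value attained by: σ = (1, 3, 0, 2).
Answer: det⊕(G) = -21; verdict: NONSINGULAR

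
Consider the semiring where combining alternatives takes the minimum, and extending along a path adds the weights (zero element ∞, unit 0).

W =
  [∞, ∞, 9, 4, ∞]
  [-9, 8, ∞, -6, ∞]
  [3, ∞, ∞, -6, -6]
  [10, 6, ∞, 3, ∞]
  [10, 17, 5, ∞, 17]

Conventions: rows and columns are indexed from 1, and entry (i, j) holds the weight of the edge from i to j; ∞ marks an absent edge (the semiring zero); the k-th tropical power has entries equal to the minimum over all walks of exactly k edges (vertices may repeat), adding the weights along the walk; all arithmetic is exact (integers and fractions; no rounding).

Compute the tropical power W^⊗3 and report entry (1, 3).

W^⊗2:
  [12, 10, ∞, 3, 3]
  [-1, 0, 0, -5, ∞]
  [4, 0, -1, -3, 11]
  [-3, 9, 19, 0, ∞]
  [8, 25, 19, -1, -1]
W^⊗3:
  [1, 9, 8, 4, 20]
  [-9, 1, 8, -6, -6]
  [-9, 3, 13, -7, -7]
  [0, 6, 6, 1, 13]
  [9, 5, 4, 2, 13]
Key observation: the optimum is the walk 1->3->5->3, with weight 9 + (-6) + 5 = 8.
Optimal value attained by: walk 1->3->5->3.
Answer: (W^⊗3)[1][3] = 8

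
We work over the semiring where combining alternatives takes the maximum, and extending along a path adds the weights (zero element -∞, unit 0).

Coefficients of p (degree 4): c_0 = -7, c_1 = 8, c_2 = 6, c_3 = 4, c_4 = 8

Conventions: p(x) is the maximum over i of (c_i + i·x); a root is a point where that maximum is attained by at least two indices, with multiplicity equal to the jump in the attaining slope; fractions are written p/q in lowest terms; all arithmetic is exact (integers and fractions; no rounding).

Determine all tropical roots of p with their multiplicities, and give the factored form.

hull edge (i=0, c=-7) to (i=1, c=8): slope 15, span 1
hull edge (i=1, c=8) to (i=4, c=8): slope 0, span 3
Factored form: p(x) = 8 ⊗ (x ⊕ (-15)) ⊗ (x ⊕ 0) ⊗ (x ⊕ 0) ⊗ (x ⊕ 0)
Answer: roots = -15 (mult 1), 0 (mult 3)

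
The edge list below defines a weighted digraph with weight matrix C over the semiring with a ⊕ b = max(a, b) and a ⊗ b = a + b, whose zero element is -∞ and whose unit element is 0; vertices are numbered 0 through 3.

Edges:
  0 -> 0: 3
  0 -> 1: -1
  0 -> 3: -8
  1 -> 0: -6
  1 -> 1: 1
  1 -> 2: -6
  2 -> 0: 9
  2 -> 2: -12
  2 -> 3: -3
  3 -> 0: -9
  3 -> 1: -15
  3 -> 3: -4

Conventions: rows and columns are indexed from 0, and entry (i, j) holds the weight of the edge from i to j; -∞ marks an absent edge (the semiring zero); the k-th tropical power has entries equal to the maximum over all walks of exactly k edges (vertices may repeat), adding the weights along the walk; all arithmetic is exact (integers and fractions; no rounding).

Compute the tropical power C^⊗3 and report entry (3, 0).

C^⊗2:
  [6, 2, -7, -5]
  [3, 2, -5, -9]
  [12, 8, -24, 1]
  [-6, -10, -21, -8]
C^⊗3:
  [9, 5, -4, -2]
  [6, 3, -4, -5]
  [15, 11, 2, 4]
  [-3, -7, -16, -12]
Key observation: the optimum is the walk 3->0->0->0, with weight (-9) + 3 + 3 = -3.
Optimal value attained by: walk 3->0->0->0.
Answer: (C^⊗3)[3][0] = -3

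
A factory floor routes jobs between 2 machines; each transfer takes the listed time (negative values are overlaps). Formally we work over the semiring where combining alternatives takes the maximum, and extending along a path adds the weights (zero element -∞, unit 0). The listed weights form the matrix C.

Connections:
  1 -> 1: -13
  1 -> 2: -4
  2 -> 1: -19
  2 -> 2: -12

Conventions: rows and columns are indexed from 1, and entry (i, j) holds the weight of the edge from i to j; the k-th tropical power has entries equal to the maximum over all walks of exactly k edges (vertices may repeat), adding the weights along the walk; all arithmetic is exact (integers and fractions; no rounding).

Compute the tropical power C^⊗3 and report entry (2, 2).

C^⊗2:
  [-23, -16]
  [-31, -23]
C^⊗3:
  [-35, -27]
  [-42, -35]
Key observation: the optimum is the walk 2->1->2->2, with weight (-19) + (-4) + (-12) = -35.
Optimal value attained by: walk 2->1->2->2.
Answer: (C^⊗3)[2][2] = -35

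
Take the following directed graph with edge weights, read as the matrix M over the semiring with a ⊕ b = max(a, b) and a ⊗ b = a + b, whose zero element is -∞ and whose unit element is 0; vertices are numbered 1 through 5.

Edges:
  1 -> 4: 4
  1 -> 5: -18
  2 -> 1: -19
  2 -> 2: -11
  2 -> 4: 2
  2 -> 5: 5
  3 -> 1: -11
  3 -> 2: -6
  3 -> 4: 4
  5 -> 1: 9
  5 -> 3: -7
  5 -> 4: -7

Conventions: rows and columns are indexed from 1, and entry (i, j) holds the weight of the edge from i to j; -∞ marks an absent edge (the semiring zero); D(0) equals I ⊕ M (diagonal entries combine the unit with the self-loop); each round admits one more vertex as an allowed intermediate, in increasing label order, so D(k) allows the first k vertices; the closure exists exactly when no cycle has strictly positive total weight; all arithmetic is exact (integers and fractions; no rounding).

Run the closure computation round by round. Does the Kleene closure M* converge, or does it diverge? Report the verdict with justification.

D(0):
  [0, -∞, -∞, 4, -18]
  [-19, 0, -∞, 2, 5]
  [-11, -6, 0, 4, -∞]
  [-∞, -∞, -∞, 0, -∞]
  [9, -∞, -7, -7, 0]
D(1):
  [0, -∞, -∞, 4, -18]
  [-19, 0, -∞, 2, 5]
  [-11, -6, 0, 4, -29]
  [-∞, -∞, -∞, 0, -∞]
  [9, -∞, -7, 13, 0]
D(2):
  [0, -∞, -∞, 4, -18]
  [-19, 0, -∞, 2, 5]
  [-11, -6, 0, 4, -1]
  [-∞, -∞, -∞, 0, -∞]
  [9, -∞, -7, 13, 0]
D(3):
  [0, -∞, -∞, 4, -18]
  [-19, 0, -∞, 2, 5]
  [-11, -6, 0, 4, -1]
  [-∞, -∞, -∞, 0, -∞]
  [9, -13, -7, 13, 0]
D(4):
  [0, -∞, -∞, 4, -18]
  [-19, 0, -∞, 2, 5]
  [-11, -6, 0, 4, -1]
  [-∞, -∞, -∞, 0, -∞]
  [9, -13, -7, 13, 0]
D(5):
  [0, -31, -25, 4, -18]
  [14, 0, -2, 18, 5]
  [8, -6, 0, 12, -1]
  [-∞, -∞, -∞, 0, -∞]
  [9, -13, -7, 13, 0]
Key observation: every diagonal entry stays at the unit through all rounds, so no improving cycle exists.
Answer: CONVERGES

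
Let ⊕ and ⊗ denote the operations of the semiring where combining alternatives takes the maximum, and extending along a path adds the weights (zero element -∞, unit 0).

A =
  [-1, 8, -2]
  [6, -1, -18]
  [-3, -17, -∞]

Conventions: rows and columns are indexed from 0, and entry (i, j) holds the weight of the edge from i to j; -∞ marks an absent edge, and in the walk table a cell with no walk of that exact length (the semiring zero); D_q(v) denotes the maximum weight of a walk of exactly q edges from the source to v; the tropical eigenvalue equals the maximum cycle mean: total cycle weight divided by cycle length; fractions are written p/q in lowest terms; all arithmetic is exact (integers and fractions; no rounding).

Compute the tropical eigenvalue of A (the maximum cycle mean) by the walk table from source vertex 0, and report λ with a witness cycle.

q=0: [0, -∞, -∞]
q=1: [-1, 8, -2]
q=2: [14, 7, -3]
q=3: [13, 22, 12]
Optimal cycle mean attained by: cycle 0->1->0, total 8 + 6, length 2.
Answer: λ = 7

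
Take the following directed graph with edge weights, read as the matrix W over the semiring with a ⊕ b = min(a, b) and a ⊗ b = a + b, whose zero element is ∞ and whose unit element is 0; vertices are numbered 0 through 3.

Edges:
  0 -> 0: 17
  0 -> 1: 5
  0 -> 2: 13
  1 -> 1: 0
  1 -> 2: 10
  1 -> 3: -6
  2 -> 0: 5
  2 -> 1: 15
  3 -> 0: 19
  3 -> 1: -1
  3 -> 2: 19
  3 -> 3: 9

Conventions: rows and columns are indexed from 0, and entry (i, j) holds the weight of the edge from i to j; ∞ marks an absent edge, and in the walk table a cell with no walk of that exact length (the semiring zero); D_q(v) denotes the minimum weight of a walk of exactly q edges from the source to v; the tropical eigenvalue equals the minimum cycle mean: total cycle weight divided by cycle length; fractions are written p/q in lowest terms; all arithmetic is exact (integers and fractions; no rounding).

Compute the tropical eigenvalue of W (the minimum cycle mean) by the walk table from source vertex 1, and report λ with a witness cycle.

q=0: [∞, 0, ∞, ∞]
q=1: [∞, 0, 10, -6]
q=2: [13, -7, 10, -6]
q=3: [13, -7, 3, -13]
q=4: [6, -14, 3, -13]
Optimal cycle mean attained by: cycle 1->3->1, total (-6) + (-1), length 2.
Answer: λ = -7/2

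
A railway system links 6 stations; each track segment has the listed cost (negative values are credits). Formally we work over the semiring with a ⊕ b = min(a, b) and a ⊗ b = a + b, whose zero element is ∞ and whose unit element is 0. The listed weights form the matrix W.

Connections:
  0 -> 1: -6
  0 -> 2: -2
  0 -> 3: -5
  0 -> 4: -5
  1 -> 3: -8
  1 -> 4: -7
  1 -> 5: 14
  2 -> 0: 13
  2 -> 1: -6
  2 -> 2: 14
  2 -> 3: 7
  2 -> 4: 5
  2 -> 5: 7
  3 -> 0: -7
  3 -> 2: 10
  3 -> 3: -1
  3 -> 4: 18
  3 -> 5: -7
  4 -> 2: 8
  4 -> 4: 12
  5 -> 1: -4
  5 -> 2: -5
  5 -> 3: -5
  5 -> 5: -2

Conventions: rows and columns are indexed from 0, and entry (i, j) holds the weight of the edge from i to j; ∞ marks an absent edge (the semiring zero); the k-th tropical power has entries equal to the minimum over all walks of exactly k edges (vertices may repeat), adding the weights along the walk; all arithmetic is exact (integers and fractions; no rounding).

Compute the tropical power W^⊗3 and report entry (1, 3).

W^⊗2:
  [-12, -8, 3, -14, -13, -12]
  [-15, 10, 1, -9, 5, -15]
  [0, 3, 2, -14, -13, 0]
  [-8, -13, -12, -12, -12, -9]
  [21, 2, 20, 15, 13, 15]
  [-12, -11, -7, -12, -11, -12]
W^⊗3:
  [-21, -18, -17, -17, -17, -21]
  [-16, -21, -20, -20, -20, -17]
  [-21, -6, -5, -15, -5, -21]
  [-19, -18, -14, -21, -20, -19]
  [8, 11, 10, -6, -5, 8]
  [-19, -18, -17, -19, -18, -19]
Key observation: the optimum is the walk 1->3->0->3, with weight (-8) + (-7) + (-5) = -20.
Optimal value attained by: walk 1->3->0->3.
Answer: (W^⊗3)[1][3] = -20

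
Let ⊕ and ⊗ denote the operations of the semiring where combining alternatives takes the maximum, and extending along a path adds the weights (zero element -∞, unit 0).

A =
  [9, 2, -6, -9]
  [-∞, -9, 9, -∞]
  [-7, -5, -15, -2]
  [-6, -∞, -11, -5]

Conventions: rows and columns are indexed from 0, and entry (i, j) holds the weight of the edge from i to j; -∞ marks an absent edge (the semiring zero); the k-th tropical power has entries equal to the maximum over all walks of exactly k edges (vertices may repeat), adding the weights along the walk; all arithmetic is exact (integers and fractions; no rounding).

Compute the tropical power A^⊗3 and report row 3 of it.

A^⊗2:
  [18, 11, 11, 0]
  [2, 4, 0, 7]
  [2, -5, 4, -7]
  [3, -4, -12, -10]
A^⊗3:
  [27, 20, 20, 9]
  [11, 4, 13, 2]
  [11, 4, 4, 2]
  [12, 5, 5, -6]
Answer: row 3 of A^⊗3 = [12, 5, 5, -6]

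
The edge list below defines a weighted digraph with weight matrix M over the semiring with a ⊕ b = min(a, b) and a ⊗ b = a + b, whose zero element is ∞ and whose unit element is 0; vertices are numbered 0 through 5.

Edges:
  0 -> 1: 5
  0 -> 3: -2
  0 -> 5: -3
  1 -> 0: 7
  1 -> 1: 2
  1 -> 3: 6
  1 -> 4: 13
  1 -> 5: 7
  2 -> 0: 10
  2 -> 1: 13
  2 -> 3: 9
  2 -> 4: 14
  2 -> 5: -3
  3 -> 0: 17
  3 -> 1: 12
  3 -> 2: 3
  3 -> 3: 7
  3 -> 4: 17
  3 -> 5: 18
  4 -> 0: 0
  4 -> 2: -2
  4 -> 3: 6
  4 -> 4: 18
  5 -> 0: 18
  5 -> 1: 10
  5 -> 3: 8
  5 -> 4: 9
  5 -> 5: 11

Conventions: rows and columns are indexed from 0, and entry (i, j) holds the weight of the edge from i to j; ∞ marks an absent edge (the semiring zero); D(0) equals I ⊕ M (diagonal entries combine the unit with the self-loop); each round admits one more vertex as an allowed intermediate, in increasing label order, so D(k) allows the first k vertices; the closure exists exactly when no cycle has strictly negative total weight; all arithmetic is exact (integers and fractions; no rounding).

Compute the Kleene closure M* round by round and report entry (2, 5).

D(0):
  [0, 5, ∞, -2, ∞, -3]
  [7, 0, ∞, 6, 13, 7]
  [10, 13, 0, 9, 14, -3]
  [17, 12, 3, 0, 17, 18]
  [0, ∞, -2, 6, 0, ∞]
  [18, 10, ∞, 8, 9, 0]
D(1):
  [0, 5, ∞, -2, ∞, -3]
  [7, 0, ∞, 5, 13, 4]
  [10, 13, 0, 8, 14, -3]
  [17, 12, 3, 0, 17, 14]
  [0, 5, -2, -2, 0, -3]
  [18, 10, ∞, 8, 9, 0]
D(2):
  [0, 5, ∞, -2, 18, -3]
  [7, 0, ∞, 5, 13, 4]
  [10, 13, 0, 8, 14, -3]
  [17, 12, 3, 0, 17, 14]
  [0, 5, -2, -2, 0, -3]
  [17, 10, ∞, 8, 9, 0]
D(3):
  [0, 5, ∞, -2, 18, -3]
  [7, 0, ∞, 5, 13, 4]
  [10, 13, 0, 8, 14, -3]
  [13, 12, 3, 0, 17, 0]
  [0, 5, -2, -2, 0, -5]
  [17, 10, ∞, 8, 9, 0]
D(4):
  [0, 5, 1, -2, 15, -3]
  [7, 0, 8, 5, 13, 4]
  [10, 13, 0, 8, 14, -3]
  [13, 12, 3, 0, 17, 0]
  [0, 5, -2, -2, 0, -5]
  [17, 10, 11, 8, 9, 0]
D(5):
  [0, 5, 1, -2, 15, -3]
  [7, 0, 8, 5, 13, 4]
  [10, 13, 0, 8, 14, -3]
  [13, 12, 3, 0, 17, 0]
  [0, 5, -2, -2, 0, -5]
  [9, 10, 7, 7, 9, 0]
D(6):
  [0, 5, 1, -2, 6, -3]
  [7, 0, 8, 5, 13, 4]
  [6, 7, 0, 4, 6, -3]
  [9, 10, 3, 0, 9, 0]
  [0, 5, -2, -2, 0, -5]
  [9, 10, 7, 7, 9, 0]
Answer: M*[2][5] = -3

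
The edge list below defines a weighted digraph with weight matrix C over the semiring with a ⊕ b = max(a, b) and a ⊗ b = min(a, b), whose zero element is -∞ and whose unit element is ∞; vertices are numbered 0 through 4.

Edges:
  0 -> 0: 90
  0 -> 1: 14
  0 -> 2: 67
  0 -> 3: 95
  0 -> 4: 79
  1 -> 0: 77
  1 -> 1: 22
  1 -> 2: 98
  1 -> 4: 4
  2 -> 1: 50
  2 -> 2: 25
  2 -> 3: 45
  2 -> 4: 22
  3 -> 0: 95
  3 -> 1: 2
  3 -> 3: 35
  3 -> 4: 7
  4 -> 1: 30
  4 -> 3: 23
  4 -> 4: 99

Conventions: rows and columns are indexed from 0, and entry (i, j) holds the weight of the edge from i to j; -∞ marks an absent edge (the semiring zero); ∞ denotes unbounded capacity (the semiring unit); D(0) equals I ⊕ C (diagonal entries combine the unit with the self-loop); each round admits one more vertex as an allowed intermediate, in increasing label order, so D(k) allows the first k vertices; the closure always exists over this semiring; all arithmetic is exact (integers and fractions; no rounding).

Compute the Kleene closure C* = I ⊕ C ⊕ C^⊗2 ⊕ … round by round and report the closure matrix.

D(0):
  [∞, 14, 67, 95, 79]
  [77, ∞, 98, -∞, 4]
  [-∞, 50, ∞, 45, 22]
  [95, 2, -∞, ∞, 7]
  [-∞, 30, -∞, 23, ∞]
D(1):
  [∞, 14, 67, 95, 79]
  [77, ∞, 98, 77, 77]
  [-∞, 50, ∞, 45, 22]
  [95, 14, 67, ∞, 79]
  [-∞, 30, -∞, 23, ∞]
D(2):
  [∞, 14, 67, 95, 79]
  [77, ∞, 98, 77, 77]
  [50, 50, ∞, 50, 50]
  [95, 14, 67, ∞, 79]
  [30, 30, 30, 30, ∞]
D(3):
  [∞, 50, 67, 95, 79]
  [77, ∞, 98, 77, 77]
  [50, 50, ∞, 50, 50]
  [95, 50, 67, ∞, 79]
  [30, 30, 30, 30, ∞]
D(4):
  [∞, 50, 67, 95, 79]
  [77, ∞, 98, 77, 77]
  [50, 50, ∞, 50, 50]
  [95, 50, 67, ∞, 79]
  [30, 30, 30, 30, ∞]
D(5):
  [∞, 50, 67, 95, 79]
  [77, ∞, 98, 77, 77]
  [50, 50, ∞, 50, 50]
  [95, 50, 67, ∞, 79]
  [30, 30, 30, 30, ∞]
Answer: C* = [[∞, 50, 67, 95, 79], [77, ∞, 98, 77, 77], [50, 50, ∞, 50, 50], [95, 50, 67, ∞, 79], [30, 30, 30, 30, ∞]]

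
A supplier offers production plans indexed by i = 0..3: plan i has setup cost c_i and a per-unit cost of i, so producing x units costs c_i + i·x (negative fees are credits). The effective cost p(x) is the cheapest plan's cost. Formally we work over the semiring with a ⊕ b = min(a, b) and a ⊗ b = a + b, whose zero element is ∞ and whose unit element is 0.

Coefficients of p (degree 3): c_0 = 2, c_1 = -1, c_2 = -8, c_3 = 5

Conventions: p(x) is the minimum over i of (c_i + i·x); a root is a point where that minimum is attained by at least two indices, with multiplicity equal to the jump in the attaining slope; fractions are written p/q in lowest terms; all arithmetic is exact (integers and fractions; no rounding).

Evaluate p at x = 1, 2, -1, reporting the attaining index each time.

p(1) = min(2+0·1=2, -1+1·1=0, -8+2·1=-6, 5+3·1=8) = -6 (attained by i=2)
p(2) = min(2+0·2=2, -1+1·2=1, -8+2·2=-4, 5+3·2=11) = -4 (attained by i=2)
p(-1) = min(2+0·(-1)=2, -1+1·(-1)=-2, -8+2·(-1)=-10, 5+3·(-1)=2) = -10 (attained by i=2)
Answer: p(1) = -6; p(2) = -4; p(-1) = -10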